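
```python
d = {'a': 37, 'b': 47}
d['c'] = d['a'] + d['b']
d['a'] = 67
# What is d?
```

After line 1: d = {'a': 37, 'b': 47}
After line 2 (d['c'] = 37 + 47): d = {'a': 37, 'b': 47, 'c': 84}
After line 3: d = {'a': 67, 'b': 47, 'c': 84}

{'a': 67, 'b': 47, 'c': 84}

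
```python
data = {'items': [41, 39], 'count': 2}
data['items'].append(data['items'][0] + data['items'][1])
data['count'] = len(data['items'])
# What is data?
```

After line 1: data = {'items': [41, 39], 'count': 2}
After line 2 (append 41 + 39 = 80): data = {'items': [41, 39, 80], 'count': 2}
After line 3 (count = len(items) = 3): data = {'items': [41, 39, 80], 'count': 3}

{'items': [41, 39, 80], 'count': 3}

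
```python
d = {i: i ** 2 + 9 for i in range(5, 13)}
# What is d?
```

{5: 34, 6: 45, 7: 58, 8: 73, 9: 90, 10: 109, 11: 130, 12: 153}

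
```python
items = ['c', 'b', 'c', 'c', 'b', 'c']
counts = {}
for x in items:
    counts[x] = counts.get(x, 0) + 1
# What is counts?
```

Initial: counts = {}, items = ['c', 'b', 'c', 'c', 'b', 'c']
See 'c': counts = {'c': 1}
See 'b': counts = {'c': 1, 'b': 1}
See 'c': counts = {'c': 2, 'b': 1}
See 'c': counts = {'c': 3, 'b': 1}
See 'b': counts = {'c': 3, 'b': 2}
See 'c': counts = {'c': 4, 'b': 2}

{'c': 4, 'b': 2}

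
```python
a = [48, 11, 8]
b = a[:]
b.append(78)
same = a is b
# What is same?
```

After line 1: a = [48, 11, 8]
After line 2 (b = a[:] is a shallow copy, new object): a = [48, 11, 8], b = [48, 11, 8]
After line 3 (append only mutates b): a = [48, 11, 8], b = [48, 11, 8, 78]
After line 4 (same = a is b; different objects -> False): same = False

False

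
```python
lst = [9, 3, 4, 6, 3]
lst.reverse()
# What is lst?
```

[3, 6, 4, 3, 9]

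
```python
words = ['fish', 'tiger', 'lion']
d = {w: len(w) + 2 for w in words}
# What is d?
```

{'fish': 6, 'tiger': 7, 'lion': 6}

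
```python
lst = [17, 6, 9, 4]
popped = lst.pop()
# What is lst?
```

[17, 6, 9]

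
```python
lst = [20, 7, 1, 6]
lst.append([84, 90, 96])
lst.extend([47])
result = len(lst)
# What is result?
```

After line 1: lst = [20, 7, 1, 6]
After line 2 (append adds [84, 90, 96] as single element): lst = [20, 7, 1, 6, [84, 90, 96]]
After line 3 (extend unpacks [47], adds 47): lst = [20, 7, 1, 6, [84, 90, 96], 47]
After line 4: result = len(lst) = 6

6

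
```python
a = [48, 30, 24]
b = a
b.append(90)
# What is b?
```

After line 1: a = [48, 30, 24]
After line 2 (b = a is an alias, same object): a = [48, 30, 24], b = [48, 30, 24]
After line 3 (b.append mutates the shared list): a = [48, 30, 24, 90], b = [48, 30, 24, 90]

[48, 30, 24, 90]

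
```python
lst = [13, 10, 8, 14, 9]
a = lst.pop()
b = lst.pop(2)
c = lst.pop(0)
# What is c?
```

After line 1: lst = [13, 10, 8, 14, 9]
After line 2 (pop() -> a = 9): lst = [13, 10, 8, 14]
After line 3 (pop(2) -> b = 8): lst = [13, 10, 14]
After line 4 (pop(0) -> c = 13): lst = [10, 14]

13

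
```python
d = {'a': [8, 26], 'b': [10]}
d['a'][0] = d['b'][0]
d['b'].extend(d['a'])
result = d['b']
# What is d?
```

After line 1: d = {'a': [8, 26], 'b': [10]}
After line 2 (a[0] = b[0] = 10): d = {'a': [10, 26], 'b': [10]}
After line 3 (b.extend(a) appends [10, 26]): d = {'a': [10, 26], 'b': [10, 10, 26]}
After line 4: result = d['b'] = [10, 10, 26]

{'a': [10, 26], 'b': [10, 10, 26]}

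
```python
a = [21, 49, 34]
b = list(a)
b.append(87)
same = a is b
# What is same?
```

After line 1: a = [21, 49, 34]
After line 2 (b = list(a) is a shallow copy, new object): a = [21, 49, 34], b = [21, 49, 34]
After line 3 (append only mutates b): a = [21, 49, 34], b = [21, 49, 34, 87]
After line 4 (same = a is b; different objects -> False): same = False

False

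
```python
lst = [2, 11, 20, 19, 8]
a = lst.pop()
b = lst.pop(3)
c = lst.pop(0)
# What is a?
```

After line 1: lst = [2, 11, 20, 19, 8]
After line 2 (pop() -> a = 8): lst = [2, 11, 20, 19]
After line 3 (pop(3) -> b = 19): lst = [2, 11, 20]
After line 4 (pop(0) -> c = 2): lst = [11, 20]

8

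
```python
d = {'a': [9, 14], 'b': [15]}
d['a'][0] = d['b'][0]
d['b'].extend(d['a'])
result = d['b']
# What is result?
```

After line 1: d = {'a': [9, 14], 'b': [15]}
After line 2 (a[0] = b[0] = 15): d = {'a': [15, 14], 'b': [15]}
After line 3 (b.extend(a) appends [15, 14]): d = {'a': [15, 14], 'b': [15, 15, 14]}
After line 4: result = d['b'] = [15, 15, 14]

[15, 15, 14]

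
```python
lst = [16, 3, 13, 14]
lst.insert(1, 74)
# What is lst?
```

[16, 74, 3, 13, 14]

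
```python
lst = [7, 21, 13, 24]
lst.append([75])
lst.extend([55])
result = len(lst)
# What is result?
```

After line 1: lst = [7, 21, 13, 24]
After line 2 (append adds [75] as single element): lst = [7, 21, 13, 24, [75]]
After line 3 (extend unpacks [55], adds 55): lst = [7, 21, 13, 24, [75], 55]
After line 4: result = len(lst) = 6

6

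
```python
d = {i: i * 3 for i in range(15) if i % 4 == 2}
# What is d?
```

{2: 6, 6: 18, 10: 30, 14: 42}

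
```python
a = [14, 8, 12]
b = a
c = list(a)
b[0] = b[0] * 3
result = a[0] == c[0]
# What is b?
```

After line 1: a = [14, 8, 12]
After line 2 (b = a, alias): a = [14, 8, 12], b = [14, 8, 12]
After line 3 (c = list(a) is a copy, new object): c = [14, 8, 12]
After line 4 (b[0] = 14 * 3 = 42; mutates shared a/b): a = b = [42, 8, 12], c = [14, 8, 12]
After line 5 (a[0] = 42, c[0] = 14; result = False)

[42, 8, 12]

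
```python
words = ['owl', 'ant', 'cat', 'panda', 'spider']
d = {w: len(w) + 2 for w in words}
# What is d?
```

{'owl': 5, 'ant': 5, 'cat': 5, 'panda': 7, 'spider': 8}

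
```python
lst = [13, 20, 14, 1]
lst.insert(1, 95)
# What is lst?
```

[13, 95, 20, 14, 1]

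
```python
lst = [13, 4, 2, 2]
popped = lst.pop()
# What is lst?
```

[13, 4, 2]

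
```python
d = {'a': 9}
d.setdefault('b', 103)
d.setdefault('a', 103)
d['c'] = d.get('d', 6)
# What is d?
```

After line 1: d = {'a': 9}
After line 2 (setdefault adds 'b'=103): d = {'a': 9, 'b': 103}
After line 3 (setdefault 'a' no-op, already exists): d = {'a': 9, 'b': 103}
After line 4 (get('d', 6) returns default since 'd' not in d): d = {'a': 9, 'b': 103, 'c': 6}

{'a': 9, 'b': 103, 'c': 6}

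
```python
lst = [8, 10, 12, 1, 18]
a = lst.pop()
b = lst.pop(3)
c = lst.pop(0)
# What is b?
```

After line 1: lst = [8, 10, 12, 1, 18]
After line 2 (pop() -> a = 18): lst = [8, 10, 12, 1]
After line 3 (pop(3) -> b = 1): lst = [8, 10, 12]
After line 4 (pop(0) -> c = 8): lst = [10, 12]

1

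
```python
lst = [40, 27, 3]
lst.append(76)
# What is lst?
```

[40, 27, 3, 76]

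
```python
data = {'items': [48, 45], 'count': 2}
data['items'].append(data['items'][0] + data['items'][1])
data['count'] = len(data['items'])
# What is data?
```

After line 1: data = {'items': [48, 45], 'count': 2}
After line 2 (append 48 + 45 = 93): data = {'items': [48, 45, 93], 'count': 2}
After line 3 (count = len(items) = 3): data = {'items': [48, 45, 93], 'count': 3}

{'items': [48, 45, 93], 'count': 3}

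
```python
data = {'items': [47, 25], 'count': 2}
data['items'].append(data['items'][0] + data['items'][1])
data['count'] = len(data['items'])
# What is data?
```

After line 1: data = {'items': [47, 25], 'count': 2}
After line 2 (append 47 + 25 = 72): data = {'items': [47, 25, 72], 'count': 2}
After line 3 (count = len(items) = 3): data = {'items': [47, 25, 72], 'count': 3}

{'items': [47, 25, 72], 'count': 3}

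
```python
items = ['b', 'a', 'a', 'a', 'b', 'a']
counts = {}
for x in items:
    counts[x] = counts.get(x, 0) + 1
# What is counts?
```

Initial: counts = {}, items = ['b', 'a', 'a', 'a', 'b', 'a']
See 'b': counts = {'b': 1}
See 'a': counts = {'b': 1, 'a': 1}
See 'a': counts = {'b': 1, 'a': 2}
See 'a': counts = {'b': 1, 'a': 3}
See 'b': counts = {'b': 2, 'a': 3}
See 'a': counts = {'b': 2, 'a': 4}

{'b': 2, 'a': 4}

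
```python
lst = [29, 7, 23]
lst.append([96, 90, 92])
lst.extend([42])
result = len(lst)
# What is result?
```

After line 1: lst = [29, 7, 23]
After line 2 (append adds [96, 90, 92] as single element): lst = [29, 7, 23, [96, 90, 92]]
After line 3 (extend unpacks [42], adds 42): lst = [29, 7, 23, [96, 90, 92], 42]
After line 4: result = len(lst) = 5

5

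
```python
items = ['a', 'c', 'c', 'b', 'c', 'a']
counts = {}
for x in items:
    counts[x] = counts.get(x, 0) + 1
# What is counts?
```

Initial: counts = {}, items = ['a', 'c', 'c', 'b', 'c', 'a']
See 'a': counts = {'a': 1}
See 'c': counts = {'a': 1, 'c': 1}
See 'c': counts = {'a': 1, 'c': 2}
See 'b': counts = {'a': 1, 'c': 2, 'b': 1}
See 'c': counts = {'a': 1, 'c': 3, 'b': 1}
See 'a': counts = {'a': 2, 'c': 3, 'b': 1}

{'a': 2, 'c': 3, 'b': 1}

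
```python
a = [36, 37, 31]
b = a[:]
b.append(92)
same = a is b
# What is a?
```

After line 1: a = [36, 37, 31]
After line 2 (b = a[:] is a shallow copy, new object): a = [36, 37, 31], b = [36, 37, 31]
After line 3 (append only mutates b): a = [36, 37, 31], b = [36, 37, 31, 92]
After line 4 (same = a is b; different objects -> False): same = False

[36, 37, 31]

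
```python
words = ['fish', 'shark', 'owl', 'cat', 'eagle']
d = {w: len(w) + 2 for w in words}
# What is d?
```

{'fish': 6, 'shark': 7, 'owl': 5, 'cat': 5, 'eagle': 7}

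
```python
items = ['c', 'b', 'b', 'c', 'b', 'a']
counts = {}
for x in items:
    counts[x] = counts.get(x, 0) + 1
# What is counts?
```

Initial: counts = {}, items = ['c', 'b', 'b', 'c', 'b', 'a']
See 'c': counts = {'c': 1}
See 'b': counts = {'c': 1, 'b': 1}
See 'b': counts = {'c': 1, 'b': 2}
See 'c': counts = {'c': 2, 'b': 2}
See 'b': counts = {'c': 2, 'b': 3}
See 'a': counts = {'c': 2, 'b': 3, 'a': 1}

{'c': 2, 'b': 3, 'a': 1}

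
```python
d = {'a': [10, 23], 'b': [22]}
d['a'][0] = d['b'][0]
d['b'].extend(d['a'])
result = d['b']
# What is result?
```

After line 1: d = {'a': [10, 23], 'b': [22]}
After line 2 (a[0] = b[0] = 22): d = {'a': [22, 23], 'b': [22]}
After line 3 (b.extend(a) appends [22, 23]): d = {'a': [22, 23], 'b': [22, 22, 23]}
After line 4: result = d['b'] = [22, 22, 23]

[22, 22, 23]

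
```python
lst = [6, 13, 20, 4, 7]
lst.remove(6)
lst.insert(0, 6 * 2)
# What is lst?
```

After line 1: lst = [6, 13, 20, 4, 7]
After line 2 (remove first 6): lst = [13, 20, 4, 7]
After line 3 (insert 12 at index 0): lst = [12, 13, 20, 4, 7]

[12, 13, 20, 4, 7]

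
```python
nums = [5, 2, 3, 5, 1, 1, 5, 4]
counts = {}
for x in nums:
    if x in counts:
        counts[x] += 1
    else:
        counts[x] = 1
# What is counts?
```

Initial: counts = {}, nums = [5, 2, 3, 5, 1, 1, 5, 4]
See 5: counts = {5: 1}
See 2: counts = {5: 1, 2: 1}
See 3: counts = {5: 1, 2: 1, 3: 1}
See 5: counts = {5: 2, 2: 1, 3: 1}
See 1: counts = {5: 2, 2: 1, 3: 1, 1: 1}
See 1: counts = {5: 2, 2: 1, 3: 1, 1: 2}
See 5: counts = {5: 3, 2: 1, 3: 1, 1: 2}
See 4: counts = {5: 3, 2: 1, 3: 1, 1: 2, 4: 1}

{5: 3, 2: 1, 3: 1, 1: 2, 4: 1}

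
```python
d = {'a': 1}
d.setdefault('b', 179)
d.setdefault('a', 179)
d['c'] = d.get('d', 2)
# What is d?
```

After line 1: d = {'a': 1}
After line 2 (setdefault adds 'b'=179): d = {'a': 1, 'b': 179}
After line 3 (setdefault 'a' no-op, already exists): d = {'a': 1, 'b': 179}
After line 4 (get('d', 2) returns default since 'd' not in d): d = {'a': 1, 'b': 179, 'c': 2}

{'a': 1, 'b': 179, 'c': 2}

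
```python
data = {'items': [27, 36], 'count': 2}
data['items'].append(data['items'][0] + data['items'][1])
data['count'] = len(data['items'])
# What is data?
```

After line 1: data = {'items': [27, 36], 'count': 2}
After line 2 (append 27 + 36 = 63): data = {'items': [27, 36, 63], 'count': 2}
After line 3 (count = len(items) = 3): data = {'items': [27, 36, 63], 'count': 3}

{'items': [27, 36, 63], 'count': 3}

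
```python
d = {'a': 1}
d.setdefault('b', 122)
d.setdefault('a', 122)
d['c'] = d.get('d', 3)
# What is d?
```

After line 1: d = {'a': 1}
After line 2 (setdefault adds 'b'=122): d = {'a': 1, 'b': 122}
After line 3 (setdefault 'a' no-op, already exists): d = {'a': 1, 'b': 122}
After line 4 (get('d', 3) returns default since 'd' not in d): d = {'a': 1, 'b': 122, 'c': 3}

{'a': 1, 'b': 122, 'c': 3}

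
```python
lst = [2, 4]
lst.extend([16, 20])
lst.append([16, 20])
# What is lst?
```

After line 1: lst = [2, 4]
After line 2 (extend unpacks [16, 20]): lst = [2, 4, 16, 20]
After line 3 (append adds [16, 20] as single element): lst = [2, 4, 16, 20, [16, 20]]

[2, 4, 16, 20, [16, 20]]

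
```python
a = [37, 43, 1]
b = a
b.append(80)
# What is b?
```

After line 1: a = [37, 43, 1]
After line 2 (b = a is an alias, same object): a = [37, 43, 1], b = [37, 43, 1]
After line 3 (b.append mutates the shared list): a = [37, 43, 1, 80], b = [37, 43, 1, 80]

[37, 43, 1, 80]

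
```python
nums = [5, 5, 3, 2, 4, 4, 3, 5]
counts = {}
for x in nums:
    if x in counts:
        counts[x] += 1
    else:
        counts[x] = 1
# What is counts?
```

Initial: counts = {}, nums = [5, 5, 3, 2, 4, 4, 3, 5]
See 5: counts = {5: 1}
See 5: counts = {5: 2}
See 3: counts = {5: 2, 3: 1}
See 2: counts = {5: 2, 3: 1, 2: 1}
See 4: counts = {5: 2, 3: 1, 2: 1, 4: 1}
See 4: counts = {5: 2, 3: 1, 2: 1, 4: 2}
See 3: counts = {5: 2, 3: 2, 2: 1, 4: 2}
See 5: counts = {5: 3, 3: 2, 2: 1, 4: 2}

{5: 3, 3: 2, 2: 1, 4: 2}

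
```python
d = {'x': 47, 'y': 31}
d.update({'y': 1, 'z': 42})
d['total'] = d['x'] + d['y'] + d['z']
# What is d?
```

After line 1: d = {'x': 47, 'y': 31}
After line 2 (y overwritten, z added): d = {'x': 47, 'y': 1, 'z': 42}
After line 3 (total = 47 + 1 + 42 = 90): d = {'x': 47, 'y': 1, 'z': 42, 'total': 90}

{'x': 47, 'y': 1, 'z': 42, 'total': 90}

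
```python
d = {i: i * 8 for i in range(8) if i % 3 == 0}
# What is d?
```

{0: 0, 3: 24, 6: 48}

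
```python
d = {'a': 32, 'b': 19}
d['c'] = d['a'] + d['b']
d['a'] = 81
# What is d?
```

After line 1: d = {'a': 32, 'b': 19}
After line 2 (d['c'] = 32 + 19): d = {'a': 32, 'b': 19, 'c': 51}
After line 3: d = {'a': 81, 'b': 19, 'c': 51}

{'a': 81, 'b': 19, 'c': 51}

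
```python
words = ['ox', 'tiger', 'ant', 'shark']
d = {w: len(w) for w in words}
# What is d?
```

{'ox': 2, 'tiger': 5, 'ant': 3, 'shark': 5}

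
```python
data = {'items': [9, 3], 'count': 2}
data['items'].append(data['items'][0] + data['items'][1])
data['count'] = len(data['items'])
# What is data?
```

After line 1: data = {'items': [9, 3], 'count': 2}
After line 2 (append 9 + 3 = 12): data = {'items': [9, 3, 12], 'count': 2}
After line 3 (count = len(items) = 3): data = {'items': [9, 3, 12], 'count': 3}

{'items': [9, 3, 12], 'count': 3}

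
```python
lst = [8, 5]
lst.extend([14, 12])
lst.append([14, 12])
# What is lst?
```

After line 1: lst = [8, 5]
After line 2 (extend unpacks [14, 12]): lst = [8, 5, 14, 12]
After line 3 (append adds [14, 12] as single element): lst = [8, 5, 14, 12, [14, 12]]

[8, 5, 14, 12, [14, 12]]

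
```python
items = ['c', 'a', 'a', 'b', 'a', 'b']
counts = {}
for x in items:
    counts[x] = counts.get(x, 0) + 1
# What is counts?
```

Initial: counts = {}, items = ['c', 'a', 'a', 'b', 'a', 'b']
See 'c': counts = {'c': 1}
See 'a': counts = {'c': 1, 'a': 1}
See 'a': counts = {'c': 1, 'a': 2}
See 'b': counts = {'c': 1, 'a': 2, 'b': 1}
See 'a': counts = {'c': 1, 'a': 3, 'b': 1}
See 'b': counts = {'c': 1, 'a': 3, 'b': 2}

{'c': 1, 'a': 3, 'b': 2}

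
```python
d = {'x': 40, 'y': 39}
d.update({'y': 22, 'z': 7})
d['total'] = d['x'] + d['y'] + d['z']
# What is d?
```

After line 1: d = {'x': 40, 'y': 39}
After line 2 (y overwritten, z added): d = {'x': 40, 'y': 22, 'z': 7}
After line 3 (total = 40 + 22 + 7 = 69): d = {'x': 40, 'y': 22, 'z': 7, 'total': 69}

{'x': 40, 'y': 22, 'z': 7, 'total': 69}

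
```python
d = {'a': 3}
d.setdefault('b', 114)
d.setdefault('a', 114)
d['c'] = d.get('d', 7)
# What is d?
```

After line 1: d = {'a': 3}
After line 2 (setdefault adds 'b'=114): d = {'a': 3, 'b': 114}
After line 3 (setdefault 'a' no-op, already exists): d = {'a': 3, 'b': 114}
After line 4 (get('d', 7) returns default since 'd' not in d): d = {'a': 3, 'b': 114, 'c': 7}

{'a': 3, 'b': 114, 'c': 7}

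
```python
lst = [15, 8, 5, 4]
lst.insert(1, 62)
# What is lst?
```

[15, 62, 8, 5, 4]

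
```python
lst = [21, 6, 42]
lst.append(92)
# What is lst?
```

[21, 6, 42, 92]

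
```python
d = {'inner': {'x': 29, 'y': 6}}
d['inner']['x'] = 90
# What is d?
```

After line 1: d = {'inner': {'x': 29, 'y': 6}}
After line 2 (inner x overwritten): d = {'inner': {'x': 90, 'y': 6}}

{'inner': {'x': 90, 'y': 6}}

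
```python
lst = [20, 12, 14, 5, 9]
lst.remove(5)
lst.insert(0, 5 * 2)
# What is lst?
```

After line 1: lst = [20, 12, 14, 5, 9]
After line 2 (remove first 5): lst = [20, 12, 14, 9]
After line 3 (insert 10 at index 0): lst = [10, 20, 12, 14, 9]

[10, 20, 12, 14, 9]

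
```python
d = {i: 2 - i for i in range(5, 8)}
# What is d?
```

{5: -3, 6: -4, 7: -5}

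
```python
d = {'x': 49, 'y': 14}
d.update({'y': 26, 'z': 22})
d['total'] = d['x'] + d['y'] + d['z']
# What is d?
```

After line 1: d = {'x': 49, 'y': 14}
After line 2 (y overwritten, z added): d = {'x': 49, 'y': 26, 'z': 22}
After line 3 (total = 49 + 26 + 22 = 97): d = {'x': 49, 'y': 26, 'z': 22, 'total': 97}

{'x': 49, 'y': 26, 'z': 22, 'total': 97}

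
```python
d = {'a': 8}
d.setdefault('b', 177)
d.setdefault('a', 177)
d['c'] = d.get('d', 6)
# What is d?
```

After line 1: d = {'a': 8}
After line 2 (setdefault adds 'b'=177): d = {'a': 8, 'b': 177}
After line 3 (setdefault 'a' no-op, already exists): d = {'a': 8, 'b': 177}
After line 4 (get('d', 6) returns default since 'd' not in d): d = {'a': 8, 'b': 177, 'c': 6}

{'a': 8, 'b': 177, 'c': 6}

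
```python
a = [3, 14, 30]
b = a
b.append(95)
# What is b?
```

After line 1: a = [3, 14, 30]
After line 2 (b = a is an alias, same object): a = [3, 14, 30], b = [3, 14, 30]
After line 3 (b.append mutates the shared list): a = [3, 14, 30, 95], b = [3, 14, 30, 95]

[3, 14, 30, 95]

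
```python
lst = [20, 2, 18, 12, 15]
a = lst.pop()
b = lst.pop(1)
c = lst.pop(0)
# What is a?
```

After line 1: lst = [20, 2, 18, 12, 15]
After line 2 (pop() -> a = 15): lst = [20, 2, 18, 12]
After line 3 (pop(1) -> b = 2): lst = [20, 18, 12]
After line 4 (pop(0) -> c = 20): lst = [18, 12]

15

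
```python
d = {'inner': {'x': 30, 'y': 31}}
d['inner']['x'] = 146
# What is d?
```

After line 1: d = {'inner': {'x': 30, 'y': 31}}
After line 2 (inner x overwritten): d = {'inner': {'x': 146, 'y': 31}}

{'inner': {'x': 146, 'y': 31}}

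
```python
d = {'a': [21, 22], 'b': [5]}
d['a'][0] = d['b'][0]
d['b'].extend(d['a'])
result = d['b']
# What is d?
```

After line 1: d = {'a': [21, 22], 'b': [5]}
After line 2 (a[0] = b[0] = 5): d = {'a': [5, 22], 'b': [5]}
After line 3 (b.extend(a) appends [5, 22]): d = {'a': [5, 22], 'b': [5, 5, 22]}
After line 4: result = d['b'] = [5, 5, 22]

{'a': [5, 22], 'b': [5, 5, 22]}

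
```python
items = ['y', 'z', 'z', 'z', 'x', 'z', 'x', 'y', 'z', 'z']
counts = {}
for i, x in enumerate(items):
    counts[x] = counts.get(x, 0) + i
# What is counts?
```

Initial: counts = {}, items = ['y', 'z', 'z', 'z', 'x', 'z', 'x', 'y', 'z', 'z']
i=0, x='y': counts = {'y': 0}
i=1, x='z': counts = {'y': 0, 'z': 1}
i=2, x='z': counts = {'y': 0, 'z': 3}
i=3, x='z': counts = {'y': 0, 'z': 6}
i=4, x='x': counts = {'y': 0, 'z': 6, 'x': 4}
i=5, x='z': counts = {'y': 0, 'z': 11, 'x': 4}
i=6, x='x': counts = {'y': 0, 'z': 11, 'x': 10}
i=7, x='y': counts = {'y': 7, 'z': 11, 'x': 10}
i=8, x='z': counts = {'y': 7, 'z': 19, 'x': 10}
i=9, x='z': counts = {'y': 7, 'z': 28, 'x': 10}

{'y': 7, 'z': 28, 'x': 10}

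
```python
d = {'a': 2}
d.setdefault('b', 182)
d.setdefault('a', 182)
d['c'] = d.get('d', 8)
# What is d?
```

After line 1: d = {'a': 2}
After line 2 (setdefault adds 'b'=182): d = {'a': 2, 'b': 182}
After line 3 (setdefault 'a' no-op, already exists): d = {'a': 2, 'b': 182}
After line 4 (get('d', 8) returns default since 'd' not in d): d = {'a': 2, 'b': 182, 'c': 8}

{'a': 2, 'b': 182, 'c': 8}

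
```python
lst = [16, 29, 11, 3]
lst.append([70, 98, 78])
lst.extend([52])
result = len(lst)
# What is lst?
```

After line 1: lst = [16, 29, 11, 3]
After line 2 (append adds [70, 98, 78] as single element): lst = [16, 29, 11, 3, [70, 98, 78]]
After line 3 (extend unpacks [52], adds 52): lst = [16, 29, 11, 3, [70, 98, 78], 52]
After line 4: result = len(lst) = 6

[16, 29, 11, 3, [70, 98, 78], 52]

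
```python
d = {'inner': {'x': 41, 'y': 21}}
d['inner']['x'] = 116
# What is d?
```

After line 1: d = {'inner': {'x': 41, 'y': 21}}
After line 2 (inner x overwritten): d = {'inner': {'x': 116, 'y': 21}}

{'inner': {'x': 116, 'y': 21}}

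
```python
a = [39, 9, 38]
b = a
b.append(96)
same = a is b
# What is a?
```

After line 1: a = [39, 9, 38]
After line 2 (b = a is an alias, same object): a = [39, 9, 38], b = [39, 9, 38]
After line 3 (b.append mutates the shared list): a = [39, 9, 38, 96], b = [39, 9, 38, 96]
After line 4 (same = a is b; same object -> True): same = True

[39, 9, 38, 96]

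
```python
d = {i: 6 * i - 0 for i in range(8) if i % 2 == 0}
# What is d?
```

{0: 0, 2: 12, 4: 24, 6: 36}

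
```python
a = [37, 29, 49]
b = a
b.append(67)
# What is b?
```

After line 1: a = [37, 29, 49]
After line 2 (b = a is an alias, same object): a = [37, 29, 49], b = [37, 29, 49]
After line 3 (b.append mutates the shared list): a = [37, 29, 49, 67], b = [37, 29, 49, 67]

[37, 29, 49, 67]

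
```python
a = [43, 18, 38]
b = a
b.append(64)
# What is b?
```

After line 1: a = [43, 18, 38]
After line 2 (b = a is an alias, same object): a = [43, 18, 38], b = [43, 18, 38]
After line 3 (b.append mutates the shared list): a = [43, 18, 38, 64], b = [43, 18, 38, 64]

[43, 18, 38, 64]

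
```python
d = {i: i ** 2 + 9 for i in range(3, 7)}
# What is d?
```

{3: 18, 4: 25, 5: 34, 6: 45}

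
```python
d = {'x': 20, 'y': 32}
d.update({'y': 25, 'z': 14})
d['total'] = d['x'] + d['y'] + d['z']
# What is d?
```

After line 1: d = {'x': 20, 'y': 32}
After line 2 (y overwritten, z added): d = {'x': 20, 'y': 25, 'z': 14}
After line 3 (total = 20 + 25 + 14 = 59): d = {'x': 20, 'y': 25, 'z': 14, 'total': 59}

{'x': 20, 'y': 25, 'z': 14, 'total': 59}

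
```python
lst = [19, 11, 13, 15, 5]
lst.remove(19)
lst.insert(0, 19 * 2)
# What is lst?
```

After line 1: lst = [19, 11, 13, 15, 5]
After line 2 (remove first 19): lst = [11, 13, 15, 5]
After line 3 (insert 38 at index 0): lst = [38, 11, 13, 15, 5]

[38, 11, 13, 15, 5]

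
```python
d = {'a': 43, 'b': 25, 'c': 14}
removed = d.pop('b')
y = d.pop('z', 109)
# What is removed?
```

After line 1: d = {'a': 43, 'b': 25, 'c': 14}
After line 2 (pop 'b' returns 25): d = {'a': 43, 'c': 14}, removed = 25
After line 3 (pop 'z' missing, returns default 109): d = {'a': 43, 'c': 14}, y = 109

25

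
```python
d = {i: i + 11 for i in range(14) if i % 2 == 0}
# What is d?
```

{0: 11, 2: 13, 4: 15, 6: 17, 8: 19, 10: 21, 12: 23}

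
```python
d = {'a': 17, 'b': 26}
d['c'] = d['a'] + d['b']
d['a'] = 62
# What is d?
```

After line 1: d = {'a': 17, 'b': 26}
After line 2 (d['c'] = 17 + 26): d = {'a': 17, 'b': 26, 'c': 43}
After line 3: d = {'a': 62, 'b': 26, 'c': 43}

{'a': 62, 'b': 26, 'c': 43}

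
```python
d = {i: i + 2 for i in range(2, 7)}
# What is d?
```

{2: 4, 3: 5, 4: 6, 5: 7, 6: 8}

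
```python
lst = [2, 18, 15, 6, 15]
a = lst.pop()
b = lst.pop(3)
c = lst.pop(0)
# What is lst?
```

After line 1: lst = [2, 18, 15, 6, 15]
After line 2 (pop() -> a = 15): lst = [2, 18, 15, 6]
After line 3 (pop(3) -> b = 6): lst = [2, 18, 15]
After line 4 (pop(0) -> c = 2): lst = [18, 15]

[18, 15]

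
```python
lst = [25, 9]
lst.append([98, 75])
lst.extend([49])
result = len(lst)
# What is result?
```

After line 1: lst = [25, 9]
After line 2 (append adds [98, 75] as single element): lst = [25, 9, [98, 75]]
After line 3 (extend unpacks [49], adds 49): lst = [25, 9, [98, 75], 49]
After line 4: result = len(lst) = 4

4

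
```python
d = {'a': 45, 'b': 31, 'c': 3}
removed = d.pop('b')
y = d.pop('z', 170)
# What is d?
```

After line 1: d = {'a': 45, 'b': 31, 'c': 3}
After line 2 (pop 'b' returns 31): d = {'a': 45, 'c': 3}, removed = 31
After line 3 (pop 'z' missing, returns default 170): d = {'a': 45, 'c': 3}, y = 170

{'a': 45, 'c': 3}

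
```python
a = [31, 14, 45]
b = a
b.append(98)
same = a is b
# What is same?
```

After line 1: a = [31, 14, 45]
After line 2 (b = a is an alias, same object): a = [31, 14, 45], b = [31, 14, 45]
After line 3 (b.append mutates the shared list): a = [31, 14, 45, 98], b = [31, 14, 45, 98]
After line 4 (same = a is b; same object -> True): same = True

True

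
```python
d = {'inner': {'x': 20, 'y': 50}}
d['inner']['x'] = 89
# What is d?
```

After line 1: d = {'inner': {'x': 20, 'y': 50}}
After line 2 (inner x overwritten): d = {'inner': {'x': 89, 'y': 50}}

{'inner': {'x': 89, 'y': 50}}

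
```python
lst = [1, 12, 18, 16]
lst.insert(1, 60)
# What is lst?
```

[1, 60, 12, 18, 16]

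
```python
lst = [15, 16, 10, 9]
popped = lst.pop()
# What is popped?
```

9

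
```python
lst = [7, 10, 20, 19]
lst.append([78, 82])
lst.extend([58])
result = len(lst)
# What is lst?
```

After line 1: lst = [7, 10, 20, 19]
After line 2 (append adds [78, 82] as single element): lst = [7, 10, 20, 19, [78, 82]]
After line 3 (extend unpacks [58], adds 58): lst = [7, 10, 20, 19, [78, 82], 58]
After line 4: result = len(lst) = 6

[7, 10, 20, 19, [78, 82], 58]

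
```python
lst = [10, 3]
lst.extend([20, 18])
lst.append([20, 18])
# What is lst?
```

After line 1: lst = [10, 3]
After line 2 (extend unpacks [20, 18]): lst = [10, 3, 20, 18]
After line 3 (append adds [20, 18] as single element): lst = [10, 3, 20, 18, [20, 18]]

[10, 3, 20, 18, [20, 18]]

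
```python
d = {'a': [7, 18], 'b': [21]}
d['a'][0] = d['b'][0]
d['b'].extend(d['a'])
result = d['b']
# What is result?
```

After line 1: d = {'a': [7, 18], 'b': [21]}
After line 2 (a[0] = b[0] = 21): d = {'a': [21, 18], 'b': [21]}
After line 3 (b.extend(a) appends [21, 18]): d = {'a': [21, 18], 'b': [21, 21, 18]}
After line 4: result = d['b'] = [21, 21, 18]

[21, 21, 18]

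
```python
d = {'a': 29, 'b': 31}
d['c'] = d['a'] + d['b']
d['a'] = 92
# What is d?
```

After line 1: d = {'a': 29, 'b': 31}
After line 2 (d['c'] = 29 + 31): d = {'a': 29, 'b': 31, 'c': 60}
After line 3: d = {'a': 92, 'b': 31, 'c': 60}

{'a': 92, 'b': 31, 'c': 60}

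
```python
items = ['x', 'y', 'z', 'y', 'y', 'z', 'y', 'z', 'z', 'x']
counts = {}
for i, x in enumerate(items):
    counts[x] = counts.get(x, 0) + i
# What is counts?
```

Initial: counts = {}, items = ['x', 'y', 'z', 'y', 'y', 'z', 'y', 'z', 'z', 'x']
i=0, x='x': counts = {'x': 0}
i=1, x='y': counts = {'x': 0, 'y': 1}
i=2, x='z': counts = {'x': 0, 'y': 1, 'z': 2}
i=3, x='y': counts = {'x': 0, 'y': 4, 'z': 2}
i=4, x='y': counts = {'x': 0, 'y': 8, 'z': 2}
i=5, x='z': counts = {'x': 0, 'y': 8, 'z': 7}
i=6, x='y': counts = {'x': 0, 'y': 14, 'z': 7}
i=7, x='z': counts = {'x': 0, 'y': 14, 'z': 14}
i=8, x='z': counts = {'x': 0, 'y': 14, 'z': 22}
i=9, x='x': counts = {'x': 9, 'y': 14, 'z': 22}

{'x': 9, 'y': 14, 'z': 22}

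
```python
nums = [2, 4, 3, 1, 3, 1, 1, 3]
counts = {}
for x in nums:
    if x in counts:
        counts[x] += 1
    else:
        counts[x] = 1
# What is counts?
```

Initial: counts = {}, nums = [2, 4, 3, 1, 3, 1, 1, 3]
See 2: counts = {2: 1}
See 4: counts = {2: 1, 4: 1}
See 3: counts = {2: 1, 4: 1, 3: 1}
See 1: counts = {2: 1, 4: 1, 3: 1, 1: 1}
See 3: counts = {2: 1, 4: 1, 3: 2, 1: 1}
See 1: counts = {2: 1, 4: 1, 3: 2, 1: 2}
See 1: counts = {2: 1, 4: 1, 3: 2, 1: 3}
See 3: counts = {2: 1, 4: 1, 3: 3, 1: 3}

{2: 1, 4: 1, 3: 3, 1: 3}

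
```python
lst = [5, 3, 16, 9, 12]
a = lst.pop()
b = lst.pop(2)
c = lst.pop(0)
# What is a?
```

After line 1: lst = [5, 3, 16, 9, 12]
After line 2 (pop() -> a = 12): lst = [5, 3, 16, 9]
After line 3 (pop(2) -> b = 16): lst = [5, 3, 9]
After line 4 (pop(0) -> c = 5): lst = [3, 9]

12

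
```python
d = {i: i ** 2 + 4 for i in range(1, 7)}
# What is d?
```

{1: 5, 2: 8, 3: 13, 4: 20, 5: 29, 6: 40}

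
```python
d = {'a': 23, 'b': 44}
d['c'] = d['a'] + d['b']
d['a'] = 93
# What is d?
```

After line 1: d = {'a': 23, 'b': 44}
After line 2 (d['c'] = 23 + 44): d = {'a': 23, 'b': 44, 'c': 67}
After line 3: d = {'a': 93, 'b': 44, 'c': 67}

{'a': 93, 'b': 44, 'c': 67}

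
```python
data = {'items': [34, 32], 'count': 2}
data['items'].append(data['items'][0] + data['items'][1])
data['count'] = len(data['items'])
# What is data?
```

After line 1: data = {'items': [34, 32], 'count': 2}
After line 2 (append 34 + 32 = 66): data = {'items': [34, 32, 66], 'count': 2}
After line 3 (count = len(items) = 3): data = {'items': [34, 32, 66], 'count': 3}

{'items': [34, 32, 66], 'count': 3}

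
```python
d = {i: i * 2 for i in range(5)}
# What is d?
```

{0: 0, 1: 2, 2: 4, 3: 6, 4: 8}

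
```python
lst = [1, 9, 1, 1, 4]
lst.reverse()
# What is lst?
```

[4, 1, 1, 9, 1]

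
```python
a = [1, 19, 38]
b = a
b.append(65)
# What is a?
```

After line 1: a = [1, 19, 38]
After line 2 (b = a is an alias, same object): a = [1, 19, 38], b = [1, 19, 38]
After line 3 (b.append mutates the shared list): a = [1, 19, 38, 65], b = [1, 19, 38, 65]

[1, 19, 38, 65]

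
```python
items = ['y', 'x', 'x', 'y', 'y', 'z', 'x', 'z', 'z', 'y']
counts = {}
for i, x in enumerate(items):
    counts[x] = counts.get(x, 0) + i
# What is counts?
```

Initial: counts = {}, items = ['y', 'x', 'x', 'y', 'y', 'z', 'x', 'z', 'z', 'y']
i=0, x='y': counts = {'y': 0}
i=1, x='x': counts = {'y': 0, 'x': 1}
i=2, x='x': counts = {'y': 0, 'x': 3}
i=3, x='y': counts = {'y': 3, 'x': 3}
i=4, x='y': counts = {'y': 7, 'x': 3}
i=5, x='z': counts = {'y': 7, 'x': 3, 'z': 5}
i=6, x='x': counts = {'y': 7, 'x': 9, 'z': 5}
i=7, x='z': counts = {'y': 7, 'x': 9, 'z': 12}
i=8, x='z': counts = {'y': 7, 'x': 9, 'z': 20}
i=9, x='y': counts = {'y': 16, 'x': 9, 'z': 20}

{'y': 16, 'x': 9, 'z': 20}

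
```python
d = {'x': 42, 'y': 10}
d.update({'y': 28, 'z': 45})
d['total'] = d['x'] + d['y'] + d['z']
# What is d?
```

After line 1: d = {'x': 42, 'y': 10}
After line 2 (y overwritten, z added): d = {'x': 42, 'y': 28, 'z': 45}
After line 3 (total = 42 + 28 + 45 = 115): d = {'x': 42, 'y': 28, 'z': 45, 'total': 115}

{'x': 42, 'y': 28, 'z': 45, 'total': 115}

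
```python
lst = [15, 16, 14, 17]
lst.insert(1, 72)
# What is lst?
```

[15, 72, 16, 14, 17]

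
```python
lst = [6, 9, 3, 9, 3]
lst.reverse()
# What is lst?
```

[3, 9, 3, 9, 6]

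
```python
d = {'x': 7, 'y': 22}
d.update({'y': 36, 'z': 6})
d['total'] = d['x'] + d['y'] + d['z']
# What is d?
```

After line 1: d = {'x': 7, 'y': 22}
After line 2 (y overwritten, z added): d = {'x': 7, 'y': 36, 'z': 6}
After line 3 (total = 7 + 36 + 6 = 49): d = {'x': 7, 'y': 36, 'z': 6, 'total': 49}

{'x': 7, 'y': 36, 'z': 6, 'total': 49}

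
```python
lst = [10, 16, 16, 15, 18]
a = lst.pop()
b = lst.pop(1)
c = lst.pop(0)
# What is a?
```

After line 1: lst = [10, 16, 16, 15, 18]
After line 2 (pop() -> a = 18): lst = [10, 16, 16, 15]
After line 3 (pop(1) -> b = 16): lst = [10, 16, 15]
After line 4 (pop(0) -> c = 10): lst = [16, 15]

18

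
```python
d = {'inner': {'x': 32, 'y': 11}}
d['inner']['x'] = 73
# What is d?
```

After line 1: d = {'inner': {'x': 32, 'y': 11}}
After line 2 (inner x overwritten): d = {'inner': {'x': 73, 'y': 11}}

{'inner': {'x': 73, 'y': 11}}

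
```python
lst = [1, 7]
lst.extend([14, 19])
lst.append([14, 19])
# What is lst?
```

After line 1: lst = [1, 7]
After line 2 (extend unpacks [14, 19]): lst = [1, 7, 14, 19]
After line 3 (append adds [14, 19] as single element): lst = [1, 7, 14, 19, [14, 19]]

[1, 7, 14, 19, [14, 19]]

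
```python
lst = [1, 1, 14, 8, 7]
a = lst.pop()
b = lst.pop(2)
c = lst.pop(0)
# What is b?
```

After line 1: lst = [1, 1, 14, 8, 7]
After line 2 (pop() -> a = 7): lst = [1, 1, 14, 8]
After line 3 (pop(2) -> b = 14): lst = [1, 1, 8]
After line 4 (pop(0) -> c = 1): lst = [1, 8]

14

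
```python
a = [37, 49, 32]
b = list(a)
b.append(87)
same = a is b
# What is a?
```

After line 1: a = [37, 49, 32]
After line 2 (b = list(a) is a shallow copy, new object): a = [37, 49, 32], b = [37, 49, 32]
After line 3 (append only mutates b): a = [37, 49, 32], b = [37, 49, 32, 87]
After line 4 (same = a is b; different objects -> False): same = False

[37, 49, 32]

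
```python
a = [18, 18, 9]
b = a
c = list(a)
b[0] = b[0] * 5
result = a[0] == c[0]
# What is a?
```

After line 1: a = [18, 18, 9]
After line 2 (b = a, alias): a = [18, 18, 9], b = [18, 18, 9]
After line 3 (c = list(a) is a copy, new object): c = [18, 18, 9]
After line 4 (b[0] = 18 * 5 = 90; mutates shared a/b): a = b = [90, 18, 9], c = [18, 18, 9]
After line 5 (a[0] = 90, c[0] = 18; result = False)

[90, 18, 9]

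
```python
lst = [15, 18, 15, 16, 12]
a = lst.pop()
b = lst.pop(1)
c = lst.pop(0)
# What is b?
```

After line 1: lst = [15, 18, 15, 16, 12]
After line 2 (pop() -> a = 12): lst = [15, 18, 15, 16]
After line 3 (pop(1) -> b = 18): lst = [15, 15, 16]
After line 4 (pop(0) -> c = 15): lst = [15, 16]

18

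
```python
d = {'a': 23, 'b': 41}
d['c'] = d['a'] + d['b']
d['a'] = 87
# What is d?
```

After line 1: d = {'a': 23, 'b': 41}
After line 2 (d['c'] = 23 + 41): d = {'a': 23, 'b': 41, 'c': 64}
After line 3: d = {'a': 87, 'b': 41, 'c': 64}

{'a': 87, 'b': 41, 'c': 64}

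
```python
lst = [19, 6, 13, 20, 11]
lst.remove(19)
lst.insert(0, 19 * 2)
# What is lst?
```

After line 1: lst = [19, 6, 13, 20, 11]
After line 2 (remove first 19): lst = [6, 13, 20, 11]
After line 3 (insert 38 at index 0): lst = [38, 6, 13, 20, 11]

[38, 6, 13, 20, 11]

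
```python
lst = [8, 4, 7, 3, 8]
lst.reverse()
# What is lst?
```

[8, 3, 7, 4, 8]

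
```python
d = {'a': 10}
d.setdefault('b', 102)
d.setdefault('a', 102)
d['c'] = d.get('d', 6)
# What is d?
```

After line 1: d = {'a': 10}
After line 2 (setdefault adds 'b'=102): d = {'a': 10, 'b': 102}
After line 3 (setdefault 'a' no-op, already exists): d = {'a': 10, 'b': 102}
After line 4 (get('d', 6) returns default since 'd' not in d): d = {'a': 10, 'b': 102, 'c': 6}

{'a': 10, 'b': 102, 'c': 6}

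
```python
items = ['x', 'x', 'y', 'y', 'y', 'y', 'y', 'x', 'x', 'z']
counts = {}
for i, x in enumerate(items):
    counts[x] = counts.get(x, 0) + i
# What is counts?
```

Initial: counts = {}, items = ['x', 'x', 'y', 'y', 'y', 'y', 'y', 'x', 'x', 'z']
i=0, x='x': counts = {'x': 0}
i=1, x='x': counts = {'x': 1}
i=2, x='y': counts = {'x': 1, 'y': 2}
i=3, x='y': counts = {'x': 1, 'y': 5}
i=4, x='y': counts = {'x': 1, 'y': 9}
i=5, x='y': counts = {'x': 1, 'y': 14}
i=6, x='y': counts = {'x': 1, 'y': 20}
i=7, x='x': counts = {'x': 8, 'y': 20}
i=8, x='x': counts = {'x': 16, 'y': 20}
i=9, x='z': counts = {'x': 16, 'y': 20, 'z': 9}

{'x': 16, 'y': 20, 'z': 9}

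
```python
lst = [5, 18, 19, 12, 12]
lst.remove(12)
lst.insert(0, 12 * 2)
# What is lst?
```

After line 1: lst = [5, 18, 19, 12, 12]
After line 2 (remove first 12): lst = [5, 18, 19, 12]
After line 3 (insert 24 at index 0): lst = [24, 5, 18, 19, 12]

[24, 5, 18, 19, 12]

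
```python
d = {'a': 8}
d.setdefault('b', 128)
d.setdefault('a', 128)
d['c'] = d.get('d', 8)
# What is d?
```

After line 1: d = {'a': 8}
After line 2 (setdefault adds 'b'=128): d = {'a': 8, 'b': 128}
After line 3 (setdefault 'a' no-op, already exists): d = {'a': 8, 'b': 128}
After line 4 (get('d', 8) returns default since 'd' not in d): d = {'a': 8, 'b': 128, 'c': 8}

{'a': 8, 'b': 128, 'c': 8}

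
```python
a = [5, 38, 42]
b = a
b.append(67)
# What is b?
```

After line 1: a = [5, 38, 42]
After line 2 (b = a is an alias, same object): a = [5, 38, 42], b = [5, 38, 42]
After line 3 (b.append mutates the shared list): a = [5, 38, 42, 67], b = [5, 38, 42, 67]

[5, 38, 42, 67]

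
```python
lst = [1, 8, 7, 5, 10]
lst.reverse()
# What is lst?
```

[10, 5, 7, 8, 1]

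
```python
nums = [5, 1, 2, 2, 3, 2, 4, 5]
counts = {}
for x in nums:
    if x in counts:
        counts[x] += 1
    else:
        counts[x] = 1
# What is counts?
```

Initial: counts = {}, nums = [5, 1, 2, 2, 3, 2, 4, 5]
See 5: counts = {5: 1}
See 1: counts = {5: 1, 1: 1}
See 2: counts = {5: 1, 1: 1, 2: 1}
See 2: counts = {5: 1, 1: 1, 2: 2}
See 3: counts = {5: 1, 1: 1, 2: 2, 3: 1}
See 2: counts = {5: 1, 1: 1, 2: 3, 3: 1}
See 4: counts = {5: 1, 1: 1, 2: 3, 3: 1, 4: 1}
See 5: counts = {5: 2, 1: 1, 2: 3, 3: 1, 4: 1}

{5: 2, 1: 1, 2: 3, 3: 1, 4: 1}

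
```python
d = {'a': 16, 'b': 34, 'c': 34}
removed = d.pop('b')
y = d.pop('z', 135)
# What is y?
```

After line 1: d = {'a': 16, 'b': 34, 'c': 34}
After line 2 (pop 'b' returns 34): d = {'a': 16, 'c': 34}, removed = 34
After line 3 (pop 'z' missing, returns default 135): d = {'a': 16, 'c': 34}, y = 135

135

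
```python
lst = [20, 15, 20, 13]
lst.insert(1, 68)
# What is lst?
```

[20, 68, 15, 20, 13]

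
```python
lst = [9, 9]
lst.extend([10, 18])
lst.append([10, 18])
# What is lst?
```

After line 1: lst = [9, 9]
After line 2 (extend unpacks [10, 18]): lst = [9, 9, 10, 18]
After line 3 (append adds [10, 18] as single element): lst = [9, 9, 10, 18, [10, 18]]

[9, 9, 10, 18, [10, 18]]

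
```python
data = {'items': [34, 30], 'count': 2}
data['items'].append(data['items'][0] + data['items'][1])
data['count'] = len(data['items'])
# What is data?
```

After line 1: data = {'items': [34, 30], 'count': 2}
After line 2 (append 34 + 30 = 64): data = {'items': [34, 30, 64], 'count': 2}
After line 3 (count = len(items) = 3): data = {'items': [34, 30, 64], 'count': 3}

{'items': [34, 30, 64], 'count': 3}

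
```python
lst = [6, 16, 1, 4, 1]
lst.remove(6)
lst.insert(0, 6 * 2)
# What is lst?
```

After line 1: lst = [6, 16, 1, 4, 1]
After line 2 (remove first 6): lst = [16, 1, 4, 1]
After line 3 (insert 12 at index 0): lst = [12, 16, 1, 4, 1]

[12, 16, 1, 4, 1]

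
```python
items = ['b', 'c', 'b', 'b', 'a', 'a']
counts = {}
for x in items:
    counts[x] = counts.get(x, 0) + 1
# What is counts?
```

Initial: counts = {}, items = ['b', 'c', 'b', 'b', 'a', 'a']
See 'b': counts = {'b': 1}
See 'c': counts = {'b': 1, 'c': 1}
See 'b': counts = {'b': 2, 'c': 1}
See 'b': counts = {'b': 3, 'c': 1}
See 'a': counts = {'b': 3, 'c': 1, 'a': 1}
See 'a': counts = {'b': 3, 'c': 1, 'a': 2}

{'b': 3, 'c': 1, 'a': 2}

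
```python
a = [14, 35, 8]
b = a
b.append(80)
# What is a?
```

After line 1: a = [14, 35, 8]
After line 2 (b = a is an alias, same object): a = [14, 35, 8], b = [14, 35, 8]
After line 3 (b.append mutates the shared list): a = [14, 35, 8, 80], b = [14, 35, 8, 80]

[14, 35, 8, 80]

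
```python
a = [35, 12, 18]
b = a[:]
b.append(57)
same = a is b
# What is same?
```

After line 1: a = [35, 12, 18]
After line 2 (b = a[:] is a shallow copy, new object): a = [35, 12, 18], b = [35, 12, 18]
After line 3 (append only mutates b): a = [35, 12, 18], b = [35, 12, 18, 57]
After line 4 (same = a is b; different objects -> False): same = False

False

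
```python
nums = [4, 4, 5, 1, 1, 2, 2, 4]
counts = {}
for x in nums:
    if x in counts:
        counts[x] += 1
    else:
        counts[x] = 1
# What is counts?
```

Initial: counts = {}, nums = [4, 4, 5, 1, 1, 2, 2, 4]
See 4: counts = {4: 1}
See 4: counts = {4: 2}
See 5: counts = {4: 2, 5: 1}
See 1: counts = {4: 2, 5: 1, 1: 1}
See 1: counts = {4: 2, 5: 1, 1: 2}
See 2: counts = {4: 2, 5: 1, 1: 2, 2: 1}
See 2: counts = {4: 2, 5: 1, 1: 2, 2: 2}
See 4: counts = {4: 3, 5: 1, 1: 2, 2: 2}

{4: 3, 5: 1, 1: 2, 2: 2}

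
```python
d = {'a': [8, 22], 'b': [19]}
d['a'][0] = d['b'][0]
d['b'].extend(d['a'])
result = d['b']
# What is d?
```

After line 1: d = {'a': [8, 22], 'b': [19]}
After line 2 (a[0] = b[0] = 19): d = {'a': [19, 22], 'b': [19]}
After line 3 (b.extend(a) appends [19, 22]): d = {'a': [19, 22], 'b': [19, 19, 22]}
After line 4: result = d['b'] = [19, 19, 22]

{'a': [19, 22], 'b': [19, 19, 22]}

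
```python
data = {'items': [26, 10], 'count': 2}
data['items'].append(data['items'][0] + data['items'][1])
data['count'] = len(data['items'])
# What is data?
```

After line 1: data = {'items': [26, 10], 'count': 2}
After line 2 (append 26 + 10 = 36): data = {'items': [26, 10, 36], 'count': 2}
After line 3 (count = len(items) = 3): data = {'items': [26, 10, 36], 'count': 3}

{'items': [26, 10, 36], 'count': 3}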